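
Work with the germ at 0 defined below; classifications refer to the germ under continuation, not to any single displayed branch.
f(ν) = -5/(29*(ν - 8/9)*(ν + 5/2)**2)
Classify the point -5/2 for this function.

The point is a pole of order 2.

The denominator factor ν + 5/2 vanishes at -5/2 and appears to the power 2; the numerator there equals -5/29, nonzero, and no other factor vanishes.
Hence a pole whose order is the multiplicity, 2.


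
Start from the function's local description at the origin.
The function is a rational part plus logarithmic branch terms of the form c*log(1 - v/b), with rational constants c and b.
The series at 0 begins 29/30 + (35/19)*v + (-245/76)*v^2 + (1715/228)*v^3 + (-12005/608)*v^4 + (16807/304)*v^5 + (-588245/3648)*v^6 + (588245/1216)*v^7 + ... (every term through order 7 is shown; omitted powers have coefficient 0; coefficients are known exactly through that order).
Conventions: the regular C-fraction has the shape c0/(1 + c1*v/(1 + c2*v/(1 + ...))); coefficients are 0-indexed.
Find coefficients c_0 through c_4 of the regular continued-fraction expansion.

Taylor coefficients (read off): a_0 = 29/30, a_1 = 35/19, a_2 = -245/76, a_3 = 1715/228, a_4 = -12005/608.
c0 = a_0 = 29/30. Peel one level at a time: if S = 1 + c*v/S' with S'(0) = 1, then c is the v-coefficient of S and S' = c*v/(S - 1).
S_1 = c0/f = 1 + (-1050/551)*v + (4229925/607202)*v^2 + ...; c1 = -1050/551.
S_2 = c1*v/(S_1 - 1) = 1 + (8057/2204)*v + (-49/48)*v^2 + ...; c2 = 8057/2204.
S_3 = c2*v/(S_2 - 1) = 1 + (3857/13812)*v + (-39175549/95385672)*v^2 + ...; c3 = 3857/13812.
S_4 = c3*v/(S_3 - 1) = 1 + (10157/6906)*v + ...; c4 = 10157/6906.

The regular C-fraction coefficients are [29/30, -1050/551, 8057/2204, 3857/13812, 10157/6906].


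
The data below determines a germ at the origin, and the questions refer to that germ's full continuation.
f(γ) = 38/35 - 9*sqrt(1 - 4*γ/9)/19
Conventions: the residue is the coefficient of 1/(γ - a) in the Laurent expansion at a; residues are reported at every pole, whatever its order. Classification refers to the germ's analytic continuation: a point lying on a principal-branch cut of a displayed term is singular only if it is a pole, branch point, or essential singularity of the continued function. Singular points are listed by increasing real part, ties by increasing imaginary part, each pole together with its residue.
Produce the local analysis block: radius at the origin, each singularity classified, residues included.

Branch term (-9/19)*sqrt(1 - γ/(9/4)): its argument vanishes at γ = 9/4, a square-root branch point, modulus 9/4.
The radius of convergence is the smallest modulus among the singular points: 9/4.

Radius of convergence at 0: 9/4.
At 9/4: an algebraic (square-root) branch point.


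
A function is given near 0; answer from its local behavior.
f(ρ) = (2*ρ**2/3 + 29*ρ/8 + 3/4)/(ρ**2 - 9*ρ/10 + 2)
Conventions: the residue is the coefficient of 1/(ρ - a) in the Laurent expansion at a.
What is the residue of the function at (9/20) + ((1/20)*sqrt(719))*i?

The residue is (169/80) - ((3163/172560)*sqrt(719))*i.

The factor ρ**2 - 9*ρ/10 + 2 splits as (ρ - a)(ρ - a') with a = (9/20) + ((1/20)*sqrt(719))*i, a' = (9/20) - ((1/20)*sqrt(719))*i. At the order-1 pole a set g(ρ) = (ρ - a)*f(ρ) = [2*ρ**2/3 + 29*ρ/8 + 3/4] / (ρ - a').
Simple pole: residue = g(a) at a = (9/20) + ((1/20)*sqrt(719))*i, which is (169/80) - ((3163/172560)*sqrt(719))*i.


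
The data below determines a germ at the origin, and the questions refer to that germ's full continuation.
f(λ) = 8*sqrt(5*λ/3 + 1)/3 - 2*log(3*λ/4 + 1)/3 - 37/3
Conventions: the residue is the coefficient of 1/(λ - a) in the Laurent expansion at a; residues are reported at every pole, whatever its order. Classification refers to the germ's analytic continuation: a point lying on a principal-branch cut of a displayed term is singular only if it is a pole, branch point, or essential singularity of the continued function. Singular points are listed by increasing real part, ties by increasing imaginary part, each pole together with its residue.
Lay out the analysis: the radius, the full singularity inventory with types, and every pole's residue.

Branch term (-2/3)*log(1 - λ/(-4/3)): its argument vanishes at λ = -4/3, a logarithmic branch point, modulus 4/3.
Branch term (8/3)*sqrt(1 - λ/(-3/5)): its argument vanishes at λ = -3/5, a square-root branch point, modulus 3/5.
The radius of convergence is the smallest modulus among the singular points: 3/5.
List the singular points by increasing real part (a conjugate pair: the negative imaginary part first).

Radius of convergence at 0: 3/5.
At -4/3: a logarithmic branch point.
At -3/5: an algebraic (square-root) branch point.


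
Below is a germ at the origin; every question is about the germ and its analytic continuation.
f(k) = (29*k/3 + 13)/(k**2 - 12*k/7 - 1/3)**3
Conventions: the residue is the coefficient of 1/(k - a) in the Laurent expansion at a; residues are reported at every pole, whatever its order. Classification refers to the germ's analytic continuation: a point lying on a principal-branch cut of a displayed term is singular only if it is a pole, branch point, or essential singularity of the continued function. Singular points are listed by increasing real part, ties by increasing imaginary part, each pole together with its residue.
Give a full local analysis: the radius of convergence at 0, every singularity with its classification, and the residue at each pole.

Radius of convergence at 0: -6/7 + (1/21)*sqrt(471).
At 6/7 - (1/21)*sqrt(471): a pole of order 3; residue -(9659223/61918288)*sqrt(471).
At 6/7 + (1/21)*sqrt(471): a pole of order 3; residue (9659223/61918288)*sqrt(471).

Denominator factor (k**2 - 12*k/7 - 1/3)^3: discriminant 628/147, real irrational roots 6/7 + (1/21)*sqrt(471) and 6/7 - (1/21)*sqrt(471); poles of order 3, moduli 6/7 + (1/21)*sqrt(471) and -6/7 + (1/21)*sqrt(471).
The radius of convergence is the smallest modulus among the singular points: -6/7 + (1/21)*sqrt(471).
The factor k**2 - 12*k/7 - 1/3 splits as (k - a)(k - a') with a = 6/7 - (1/21)*sqrt(471), a' = 6/7 + (1/21)*sqrt(471). At the order-3 pole a set g(k) = (k - a)^3*f(k) = [29*k/3 + 13] / (k - a')^3.
Order-3 pole: residue = g''(a)/2; g''(6/7 - (1/21)*sqrt(471)) = -(9659223/30959144)*sqrt(471), so the residue is -(9659223/61918288)*sqrt(471).
The factor k**2 - 12*k/7 - 1/3 splits as (k - a)(k - a') with a = 6/7 + (1/21)*sqrt(471), a' = 6/7 - (1/21)*sqrt(471). At the order-3 pole a set g(k) = (k - a)^3*f(k) = [29*k/3 + 13] / (k - a')^3.
Order-3 pole: residue = g''(a)/2; g''(6/7 + (1/21)*sqrt(471)) = (9659223/30959144)*sqrt(471), so the residue is (9659223/61918288)*sqrt(471).
List the singular points by increasing real part (a conjugate pair: the negative imaginary part first).


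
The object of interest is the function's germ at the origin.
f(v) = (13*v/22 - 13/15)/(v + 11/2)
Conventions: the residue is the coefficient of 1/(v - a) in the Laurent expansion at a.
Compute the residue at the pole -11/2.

The residue is -247/60.

At the order-1 pole -11/2 set g(v) = (v - (-11/2))*f(v) = 13*v/22 - 13/15.
Simple pole: residue = g(a) at a = -11/2, which is -247/60.


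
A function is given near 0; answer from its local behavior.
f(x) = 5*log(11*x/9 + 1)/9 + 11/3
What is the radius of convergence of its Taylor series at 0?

The radius of convergence is 9/11.

Branch term (5/9)*log(1 - x/(-9/11)): its argument vanishes at x = -9/11, a logarithmic branch point, modulus 9/11.
The radius of convergence is the smallest modulus among the singular points: 9/11.


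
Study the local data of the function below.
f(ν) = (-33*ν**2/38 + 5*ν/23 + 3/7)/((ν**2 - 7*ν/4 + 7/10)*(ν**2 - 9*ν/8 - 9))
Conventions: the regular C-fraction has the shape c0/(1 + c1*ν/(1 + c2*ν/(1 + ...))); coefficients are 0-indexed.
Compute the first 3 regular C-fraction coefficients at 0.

Taylor coefficients (expand at 0): a_0 = -10/147, a_1 = -7955/40572, a_2 = -33601555/129505824.
c0 = a_0 = -10/147. Peel one level at a time: if S = 1 + c*ν/S' with S'(0) = 1, then c is the ν-coefficient of S and S' = c*ν/(S - 1).
S_1 = c0/f = 1 + (-1591/552)*ν + (5058145/1125712)*ν^2 + ...; c1 = -1591/552.
S_2 = c1*ν/(S_1 - 1) = 1 + (15174435/9733738)*ν + ...; c2 = 15174435/9733738.

The regular C-fraction coefficients are [-10/147, -1591/552, 15174435/9733738].


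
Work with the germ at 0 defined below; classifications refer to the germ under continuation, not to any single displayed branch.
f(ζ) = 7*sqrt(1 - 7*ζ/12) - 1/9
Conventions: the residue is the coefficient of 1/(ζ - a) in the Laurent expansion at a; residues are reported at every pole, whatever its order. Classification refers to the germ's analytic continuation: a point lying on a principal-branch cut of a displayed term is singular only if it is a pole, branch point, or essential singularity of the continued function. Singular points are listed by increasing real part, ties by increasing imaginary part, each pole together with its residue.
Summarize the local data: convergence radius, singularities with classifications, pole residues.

Branch term (7)*sqrt(1 - ζ/(12/7)): its argument vanishes at ζ = 12/7, a square-root branch point, modulus 12/7.
The radius of convergence is the smallest modulus among the singular points: 12/7.

Radius of convergence at 0: 12/7.
At 12/7: an algebraic (square-root) branch point.


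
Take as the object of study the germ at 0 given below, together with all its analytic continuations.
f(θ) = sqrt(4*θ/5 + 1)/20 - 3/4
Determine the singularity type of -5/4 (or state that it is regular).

The point is an algebraic (square-root) branch point.

The term (1/20)*sqrt(1 - θ/(-5/4)) has argument 1 - -5/4/(-5/4) = 0 at -5/4: a square-root (algebraic, two-sheeted) branch point; the remaining terms are analytic or single-valued there.


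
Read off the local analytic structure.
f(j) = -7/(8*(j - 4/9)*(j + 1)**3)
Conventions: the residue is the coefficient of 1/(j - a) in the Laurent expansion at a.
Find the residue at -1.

The residue is 5103/17576.

At the order-3 pole -1 set g(j) = (j - (-1))^3*f(j) = -7/(8*(j - 4/9)).
Order-3 pole: residue = g''(a)/2; g''(-1) = 5103/8788, so the residue is 5103/17576.


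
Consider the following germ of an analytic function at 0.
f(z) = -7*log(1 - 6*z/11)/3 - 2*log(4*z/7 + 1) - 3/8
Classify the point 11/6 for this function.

The term (-7/3)*log(1 - z/(11/6)) has argument 1 - 11/6/(11/6) = 0 at 11/6: a logarithmic (infinitely-sheeted) branch point; the remaining terms are analytic or single-valued there.

The point is a logarithmic branch point.


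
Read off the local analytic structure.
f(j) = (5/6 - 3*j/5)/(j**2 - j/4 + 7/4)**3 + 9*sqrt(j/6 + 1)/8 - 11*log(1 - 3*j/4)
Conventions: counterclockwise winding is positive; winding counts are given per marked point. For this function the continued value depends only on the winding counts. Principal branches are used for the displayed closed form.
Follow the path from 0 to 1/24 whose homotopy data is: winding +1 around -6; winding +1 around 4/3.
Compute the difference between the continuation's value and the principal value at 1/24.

The rational part is single-valued and drops out of the difference; each branch term changes only by its own monodromy.
(9/8)*sqrt(1 - j/(-6)): winding +1 is odd, the square root flips sign, contributing -2*(9/8)*sqrt(1 - (1/24)/(-6)) = -2*(9/8)*sqrt(145/144) = -(3/16)*sqrt(145).
(-11)*log(1 - j/(4/3)): each positive loop around 4/3 adds 2*pi*i to the log, so winding +1 contributes (-11)*(1)*2*pi*i = -(22)*pi*i.
Summing the contributions at j = 1/24 gives (-(3/16)*sqrt(145)) - ((22)*pi)*i.

Continued minus principal equals (-(3/16)*sqrt(145)) - ((22)*pi)*i.


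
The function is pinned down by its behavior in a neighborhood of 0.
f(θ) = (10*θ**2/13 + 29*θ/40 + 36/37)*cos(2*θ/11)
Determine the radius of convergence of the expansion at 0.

The factor cos(2*θ/11) is entire and contributes no finite singular point.
The polynomial part has no poles.
No finite singular points: the Taylor series at 0 converges everywhere.

The radius of convergence is infinite.


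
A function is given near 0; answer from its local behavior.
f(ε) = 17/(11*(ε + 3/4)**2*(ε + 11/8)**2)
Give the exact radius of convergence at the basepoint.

The radius of convergence is 3/4.

Denominator factor (ε + 3/4)^2: pole of order 2 at -3/4, modulus 3/4.
Denominator factor (ε + 11/8)^2: pole of order 2 at -11/8, modulus 11/8.
The radius of convergence is the smallest modulus among the singular points: 3/4.


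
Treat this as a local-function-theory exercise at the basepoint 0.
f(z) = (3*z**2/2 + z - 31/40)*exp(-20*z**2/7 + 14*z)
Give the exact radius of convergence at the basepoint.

The factor exp(-20*z**2/7 + 14*z) is entire and contributes no finite singular point.
The polynomial part has no poles.
No finite singular points: the Taylor series at 0 converges everywhere.

The radius of convergence is infinite.


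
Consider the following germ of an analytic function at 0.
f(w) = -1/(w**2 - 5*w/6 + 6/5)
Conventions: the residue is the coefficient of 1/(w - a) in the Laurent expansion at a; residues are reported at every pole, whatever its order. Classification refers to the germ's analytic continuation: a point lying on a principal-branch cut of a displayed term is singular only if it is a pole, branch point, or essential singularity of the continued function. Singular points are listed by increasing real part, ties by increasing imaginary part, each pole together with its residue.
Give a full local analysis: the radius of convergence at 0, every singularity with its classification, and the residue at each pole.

Radius of convergence at 0: (1/5)*sqrt(30).
At (5/12) - ((1/60)*sqrt(3695))*i: a pole of order 1; residue -((6/739)*sqrt(3695))*i.
At (5/12) + ((1/60)*sqrt(3695))*i: a pole of order 1; residue ((6/739)*sqrt(3695))*i.

Denominator factor (w**2 - 5*w/6 + 6/5): discriminant -739/180, complex-conjugate roots (5/12) + ((1/60)*sqrt(3695))*i and (5/12) - ((1/60)*sqrt(3695))*i; poles of order 1, moduli (1/5)*sqrt(30) and (1/5)*sqrt(30).
The radius of convergence is the smallest modulus among the singular points: (1/5)*sqrt(30).
The factor w**2 - 5*w/6 + 6/5 splits as (w - a)(w - a') with a = (5/12) - ((1/60)*sqrt(3695))*i, a' = (5/12) + ((1/60)*sqrt(3695))*i. At the order-1 pole a set g(w) = (w - a)*f(w) = [-1] / (w - a').
Simple pole: residue = g(a) at a = (5/12) - ((1/60)*sqrt(3695))*i, which is -((6/739)*sqrt(3695))*i.
The factor w**2 - 5*w/6 + 6/5 splits as (w - a)(w - a') with a = (5/12) + ((1/60)*sqrt(3695))*i, a' = (5/12) - ((1/60)*sqrt(3695))*i. At the order-1 pole a set g(w) = (w - a)*f(w) = [-1] / (w - a').
Simple pole: residue = g(a) at a = (5/12) + ((1/60)*sqrt(3695))*i, which is ((6/739)*sqrt(3695))*i.
List the singular points by increasing real part (a conjugate pair: the negative imaginary part first).


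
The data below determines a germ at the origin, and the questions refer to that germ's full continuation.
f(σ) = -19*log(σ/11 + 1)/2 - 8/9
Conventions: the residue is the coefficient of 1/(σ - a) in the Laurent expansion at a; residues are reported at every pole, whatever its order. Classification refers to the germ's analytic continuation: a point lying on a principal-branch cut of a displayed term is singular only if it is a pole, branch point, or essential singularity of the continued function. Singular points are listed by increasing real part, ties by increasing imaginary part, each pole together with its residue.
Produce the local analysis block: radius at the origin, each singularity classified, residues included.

Radius of convergence at 0: 11.
At -11: a logarithmic branch point.

Branch term (-19/2)*log(1 - σ/(-11)): its argument vanishes at σ = -11, a logarithmic branch point, modulus 11.
The radius of convergence is the smallest modulus among the singular points: 11.


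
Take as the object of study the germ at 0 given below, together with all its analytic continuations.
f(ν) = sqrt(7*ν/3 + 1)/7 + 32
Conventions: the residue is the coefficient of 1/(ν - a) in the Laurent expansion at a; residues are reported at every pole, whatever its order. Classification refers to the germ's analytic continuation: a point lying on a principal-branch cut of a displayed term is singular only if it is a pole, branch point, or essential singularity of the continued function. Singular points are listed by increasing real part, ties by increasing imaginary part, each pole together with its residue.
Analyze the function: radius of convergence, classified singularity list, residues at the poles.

Radius of convergence at 0: 3/7.
At -3/7: an algebraic (square-root) branch point.

Branch term (1/7)*sqrt(1 - ν/(-3/7)): its argument vanishes at ν = -3/7, a square-root branch point, modulus 3/7.
The radius of convergence is the smallest modulus among the singular points: 3/7.


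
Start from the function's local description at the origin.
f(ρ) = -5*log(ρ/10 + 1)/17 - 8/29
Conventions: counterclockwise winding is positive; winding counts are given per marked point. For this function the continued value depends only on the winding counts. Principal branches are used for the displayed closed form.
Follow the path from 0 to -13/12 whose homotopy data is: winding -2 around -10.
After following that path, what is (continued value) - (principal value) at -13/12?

Continued minus principal equals (20/17)*pi*i.

The rational part is single-valued and drops out of the difference; each branch term changes only by its own monodromy.
(-5/17)*log(1 - ρ/(-10)): each positive loop around -10 adds 2*pi*i to the log, so winding -2 contributes (-5/17)*(-2)*2*pi*i = (20/17)*pi*i.
Summing the contributions at ρ = -13/12 gives (20/17)*pi*i.


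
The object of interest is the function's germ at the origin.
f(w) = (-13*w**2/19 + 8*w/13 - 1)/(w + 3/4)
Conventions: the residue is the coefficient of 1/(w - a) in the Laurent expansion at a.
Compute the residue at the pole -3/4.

At the order-1 pole -3/4 set g(w) = (w - (-3/4))*f(w) = -13*w**2/19 + 8*w/13 - 1.
Simple pole: residue = g(a) at a = -3/4, which is -7297/3952.

The residue is -7297/3952.


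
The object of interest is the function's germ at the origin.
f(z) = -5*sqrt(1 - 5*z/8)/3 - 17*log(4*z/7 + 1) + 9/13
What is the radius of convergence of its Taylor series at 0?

Branch term (-5/3)*sqrt(1 - z/(8/5)): its argument vanishes at z = 8/5, a square-root branch point, modulus 8/5.
Branch term (-17)*log(1 - z/(-7/4)): its argument vanishes at z = -7/4, a logarithmic branch point, modulus 7/4.
The radius of convergence is the smallest modulus among the singular points: 8/5.

The radius of convergence is 8/5.


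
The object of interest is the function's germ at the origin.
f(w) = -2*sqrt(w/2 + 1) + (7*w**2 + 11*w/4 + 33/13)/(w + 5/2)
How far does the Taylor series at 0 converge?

Denominator factor (w + 5/2): pole of order 1 at -5/2, modulus 5/2.
Branch term (-2)*sqrt(1 - w/(-2)): its argument vanishes at w = -2, a square-root branch point, modulus 2.
The radius of convergence is the smallest modulus among the singular points: 2.

The radius of convergence is 2.


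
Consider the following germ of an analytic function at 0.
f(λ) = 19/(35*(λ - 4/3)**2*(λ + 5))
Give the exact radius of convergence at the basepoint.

Denominator factor (λ + 5): pole of order 1 at -5, modulus 5.
Denominator factor (λ - 4/3)^2: pole of order 2 at 4/3, modulus 4/3.
The radius of convergence is the smallest modulus among the singular points: 4/3.

The radius of convergence is 4/3.


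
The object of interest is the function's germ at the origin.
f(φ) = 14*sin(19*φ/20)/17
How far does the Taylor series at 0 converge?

The factor sin(19*φ/20) is entire and contributes no finite singular point.
The polynomial part has no poles.
No finite singular points: the Taylor series at 0 converges everywhere.

The radius of convergence is infinite.


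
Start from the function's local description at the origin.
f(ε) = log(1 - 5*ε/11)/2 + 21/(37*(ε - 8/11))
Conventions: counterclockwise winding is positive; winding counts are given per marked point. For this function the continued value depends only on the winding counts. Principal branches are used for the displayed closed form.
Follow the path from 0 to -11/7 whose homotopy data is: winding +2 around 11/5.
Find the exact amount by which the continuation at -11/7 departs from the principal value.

The rational part is single-valued and drops out of the difference; each branch term changes only by its own monodromy.
(1/2)*log(1 - ε/(11/5)): each positive loop around 11/5 adds 2*pi*i to the log, so winding +2 contributes (1/2)*(2)*2*pi*i = (2)*pi*i.
Summing the contributions at ε = -11/7 gives (2)*pi*i.

Continued minus principal equals (2)*pi*i.


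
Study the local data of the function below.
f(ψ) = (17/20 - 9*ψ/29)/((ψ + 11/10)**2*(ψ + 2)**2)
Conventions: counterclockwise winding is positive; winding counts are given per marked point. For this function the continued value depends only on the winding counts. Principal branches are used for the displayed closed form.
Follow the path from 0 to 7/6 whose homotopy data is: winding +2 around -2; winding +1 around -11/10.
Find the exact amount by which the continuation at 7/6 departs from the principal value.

Continued minus principal equals 0.

The function is rational, hence single-valued: continuing it around any pole returns the same value, so the difference is 0.


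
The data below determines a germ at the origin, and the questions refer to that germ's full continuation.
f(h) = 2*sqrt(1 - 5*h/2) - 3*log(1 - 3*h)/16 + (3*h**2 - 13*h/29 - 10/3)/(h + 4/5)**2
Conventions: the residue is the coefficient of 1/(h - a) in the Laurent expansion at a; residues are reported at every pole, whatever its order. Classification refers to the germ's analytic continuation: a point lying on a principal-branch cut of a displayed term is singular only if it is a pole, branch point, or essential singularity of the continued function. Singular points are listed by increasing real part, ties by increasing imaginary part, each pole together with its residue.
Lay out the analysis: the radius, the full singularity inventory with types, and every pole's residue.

Denominator factor (h + 4/5)^2: pole of order 2 at -4/5, modulus 4/5.
Branch term (2)*sqrt(1 - h/(2/5)): its argument vanishes at h = 2/5, a square-root branch point, modulus 2/5.
Branch term (-3/16)*log(1 - h/(1/3)): its argument vanishes at h = 1/3, a logarithmic branch point, modulus 1/3.
The radius of convergence is the smallest modulus among the singular points: 1/3.
The branch terms are analytic at -4/5 and contribute nothing to the residue; only the rational part matters.
At the order-2 pole -4/5 set g(h) = (h - (-4/5))^2*(rational part) = 3*h**2 - 13*h/29 - 10/3.
Order-2 pole: residue = g'(a); g'(-4/5) = -761/145, so the residue is -761/145.
List the singular points by increasing real part (a conjugate pair: the negative imaginary part first).

Radius of convergence at 0: 1/3.
At -4/5: a pole of order 2; residue -761/145.
At 1/3: a logarithmic branch point.
At 2/5: an algebraic (square-root) branch point.


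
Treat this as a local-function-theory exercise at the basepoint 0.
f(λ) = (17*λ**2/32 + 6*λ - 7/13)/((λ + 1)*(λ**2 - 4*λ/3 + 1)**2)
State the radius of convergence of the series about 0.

Denominator factor (λ**2 - 4*λ/3 + 1)^2: discriminant -20/9, complex-conjugate roots (2/3) + ((1/3)*sqrt(5))*i and (2/3) - ((1/3)*sqrt(5))*i; poles of order 2, moduli 1 and 1.
Denominator factor (λ + 1): pole of order 1 at -1, modulus 1.
The radius of convergence is the smallest modulus among the singular points: 1.

The radius of convergence is 1.


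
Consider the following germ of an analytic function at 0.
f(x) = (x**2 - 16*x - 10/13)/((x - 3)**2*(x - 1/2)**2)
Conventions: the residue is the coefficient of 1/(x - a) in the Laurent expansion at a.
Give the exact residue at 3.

The residue is 5672/1625.

At the order-2 pole 3 set g(x) = (x - (3))^2*f(x) = (x**2 - 16*x - 10/13)/(x - 1/2)**2.
Order-2 pole: residue = g'(a); g'(3) = 5672/1625, so the residue is 5672/1625.


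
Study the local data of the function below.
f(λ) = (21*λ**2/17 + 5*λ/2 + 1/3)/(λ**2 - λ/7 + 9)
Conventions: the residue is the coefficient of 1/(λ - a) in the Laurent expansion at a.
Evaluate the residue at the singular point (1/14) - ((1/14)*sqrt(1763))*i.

The residue is (91/68) - ((15127/359652)*sqrt(1763))*i.

The factor λ**2 - λ/7 + 9 splits as (λ - a)(λ - a') with a = (1/14) - ((1/14)*sqrt(1763))*i, a' = (1/14) + ((1/14)*sqrt(1763))*i. At the order-1 pole a set g(λ) = (λ - a)*f(λ) = [21*λ**2/17 + 5*λ/2 + 1/3] / (λ - a').
Simple pole: residue = g(a) at a = (1/14) - ((1/14)*sqrt(1763))*i, which is (91/68) - ((15127/359652)*sqrt(1763))*i.


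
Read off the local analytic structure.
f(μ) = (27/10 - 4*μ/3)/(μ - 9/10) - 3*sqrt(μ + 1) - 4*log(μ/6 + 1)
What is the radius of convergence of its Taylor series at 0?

The radius of convergence is 9/10.

Denominator factor (μ - 9/10): pole of order 1 at 9/10, modulus 9/10.
Branch term (-3)*sqrt(1 - μ/(-1)): its argument vanishes at μ = -1, a square-root branch point, modulus 1.
Branch term (-4)*log(1 - μ/(-6)): its argument vanishes at μ = -6, a logarithmic branch point, modulus 6.
The radius of convergence is the smallest modulus among the singular points: 9/10.


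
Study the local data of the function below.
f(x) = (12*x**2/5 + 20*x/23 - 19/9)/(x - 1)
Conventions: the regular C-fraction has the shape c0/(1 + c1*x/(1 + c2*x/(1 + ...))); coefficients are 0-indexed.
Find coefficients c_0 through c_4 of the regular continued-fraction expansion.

Taylor coefficients (expand at 0): a_0 = 19/9, a_1 = 257/207, a_2 = -1199/1035, a_3 = -1199/1035, a_4 = -1199/1035.
c0 = a_0 = 19/9. Peel one level at a time: if S = 1 + c*x/S' with S'(0) = 1, then c is the x-coefficient of S and S' = c*x/(S - 1).
S_1 = c0/f = 1 + (-257/437)*x + (854208/954845)*x^2 + ...; c1 = -257/437.
S_2 = c1*x/(S_1 - 1) = 1 + (854208/561545)*x + (2978316/1651225)*x^2 + ...; c2 = 854208/561545.
S_3 = c2*x/(S_2 - 1) = 1 + (-36153447/30490480)*x + (-2494587843/2815089920)*x^2 + ...; c3 = -36153447/30490480.
S_4 = c3*x/(S_3 - 1) = 1 + (-17733/23728)*x + ...; c4 = -17733/23728.

The regular C-fraction coefficients are [19/9, -257/437, 854208/561545, -36153447/30490480, -17733/23728].


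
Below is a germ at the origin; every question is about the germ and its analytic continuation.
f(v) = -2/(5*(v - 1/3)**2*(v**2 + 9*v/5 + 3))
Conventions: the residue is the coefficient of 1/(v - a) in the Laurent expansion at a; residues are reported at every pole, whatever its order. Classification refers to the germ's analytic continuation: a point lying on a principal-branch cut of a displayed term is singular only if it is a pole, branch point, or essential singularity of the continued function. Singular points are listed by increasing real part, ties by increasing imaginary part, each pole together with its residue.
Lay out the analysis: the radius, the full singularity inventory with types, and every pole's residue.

Radius of convergence at 0: 1/3.
At (-9/10) - ((1/10)*sqrt(219))*i: a pole of order 1; residue (-999/27889) + ((903/2035897)*sqrt(219))*i.
At (-9/10) + ((1/10)*sqrt(219))*i: a pole of order 1; residue (-999/27889) - ((903/2035897)*sqrt(219))*i.
At 1/3: a pole of order 2; residue 1998/27889.


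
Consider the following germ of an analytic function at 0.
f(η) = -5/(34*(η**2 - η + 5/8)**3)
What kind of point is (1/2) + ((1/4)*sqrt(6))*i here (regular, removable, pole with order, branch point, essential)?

The denominator factor η**2 - η + 5/8 vanishes at (1/2) + ((1/4)*sqrt(6))*i and appears to the power 3; the numerator there equals -5/34, nonzero, and no other factor vanishes.
Hence a pole whose order is the multiplicity, 3.

The point is a pole of order 3.


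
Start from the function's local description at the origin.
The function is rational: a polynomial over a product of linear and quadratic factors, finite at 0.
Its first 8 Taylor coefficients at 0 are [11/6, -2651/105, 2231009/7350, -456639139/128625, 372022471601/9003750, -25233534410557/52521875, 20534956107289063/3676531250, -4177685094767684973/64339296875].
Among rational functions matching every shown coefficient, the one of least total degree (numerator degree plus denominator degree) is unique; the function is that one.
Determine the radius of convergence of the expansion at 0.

No rational of total degree below 4 reproduces all 8 coefficients; solving the [0/4] Pade equations on them gives f(u) = -1/(12*(u**2 - 3*u/5 - 1/2)*(u**2 + 8*u/7 + 1/11)), whose expansion matches every shown term.
Denominator factor (u**2 + 8*u/7 + 1/11): discriminant 508/539, real irrational roots -4/7 + (1/77)*sqrt(1397) and -4/7 - (1/77)*sqrt(1397); poles of order 1, moduli 4/7 - (1/77)*sqrt(1397) and 4/7 + (1/77)*sqrt(1397).
Denominator factor (u**2 - 3*u/5 - 1/2): discriminant 59/25, real irrational roots 3/10 + (1/10)*sqrt(59) and 3/10 - (1/10)*sqrt(59); poles of order 1, moduli 3/10 + (1/10)*sqrt(59) and -3/10 + (1/10)*sqrt(59).
The radius of convergence is the smallest modulus among the singular points: 4/7 - (1/77)*sqrt(1397).

The radius of convergence is 4/7 - (1/77)*sqrt(1397).


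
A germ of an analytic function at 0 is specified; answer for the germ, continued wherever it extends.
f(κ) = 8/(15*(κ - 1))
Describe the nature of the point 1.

The point is a pole of order 1.

The denominator factor κ - 1 vanishes at 1 and appears to the power 1; the numerator there equals 8/15, nonzero, and no other factor vanishes.
Hence a pole whose order is the multiplicity, 1.


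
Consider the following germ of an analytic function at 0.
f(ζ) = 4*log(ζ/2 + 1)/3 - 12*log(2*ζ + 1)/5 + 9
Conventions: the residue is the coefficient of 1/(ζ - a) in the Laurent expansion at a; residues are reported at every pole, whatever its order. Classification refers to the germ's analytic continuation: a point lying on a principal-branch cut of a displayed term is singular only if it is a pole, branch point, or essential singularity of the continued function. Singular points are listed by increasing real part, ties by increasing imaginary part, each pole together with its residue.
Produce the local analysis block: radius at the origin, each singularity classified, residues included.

Branch term (-12/5)*log(1 - ζ/(-1/2)): its argument vanishes at ζ = -1/2, a logarithmic branch point, modulus 1/2.
Branch term (4/3)*log(1 - ζ/(-2)): its argument vanishes at ζ = -2, a logarithmic branch point, modulus 2.
The radius of convergence is the smallest modulus among the singular points: 1/2.
List the singular points by increasing real part (a conjugate pair: the negative imaginary part first).

Radius of convergence at 0: 1/2.
At -2: a logarithmic branch point.
At -1/2: a logarithmic branch point.


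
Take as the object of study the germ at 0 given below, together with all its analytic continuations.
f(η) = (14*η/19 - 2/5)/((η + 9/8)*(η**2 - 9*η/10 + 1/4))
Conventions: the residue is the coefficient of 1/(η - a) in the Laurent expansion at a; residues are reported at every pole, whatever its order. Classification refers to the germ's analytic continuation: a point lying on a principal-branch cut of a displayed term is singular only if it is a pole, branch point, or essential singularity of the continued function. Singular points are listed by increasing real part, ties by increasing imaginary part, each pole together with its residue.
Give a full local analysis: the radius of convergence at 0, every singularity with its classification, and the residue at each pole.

Radius of convergence at 0: 1/2.
At -9/8: a pole of order 1; residue -7472/15371.
At (9/20) - ((1/20)*sqrt(19))*i: a pole of order 1; residue (3736/15371) - ((4424/292049)*sqrt(19))*i.
At (9/20) + ((1/20)*sqrt(19))*i: a pole of order 1; residue (3736/15371) + ((4424/292049)*sqrt(19))*i.


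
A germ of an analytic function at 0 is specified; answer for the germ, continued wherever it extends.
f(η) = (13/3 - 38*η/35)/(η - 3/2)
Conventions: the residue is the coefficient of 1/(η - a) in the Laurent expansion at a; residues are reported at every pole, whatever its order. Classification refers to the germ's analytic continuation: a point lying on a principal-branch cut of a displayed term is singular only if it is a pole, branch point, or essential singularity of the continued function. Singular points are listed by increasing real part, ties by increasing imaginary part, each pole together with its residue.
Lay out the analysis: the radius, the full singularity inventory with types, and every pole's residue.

Radius of convergence at 0: 3/2.
At 3/2: a pole of order 1; residue 284/105.

Denominator factor (η - 3/2): pole of order 1 at 3/2, modulus 3/2.
The radius of convergence is the smallest modulus among the singular points: 3/2.
At the order-1 pole 3/2 set g(η) = (η - (3/2))*f(η) = 13/3 - 38*η/35.
Simple pole: residue = g(a) at a = 3/2, which is 284/105.


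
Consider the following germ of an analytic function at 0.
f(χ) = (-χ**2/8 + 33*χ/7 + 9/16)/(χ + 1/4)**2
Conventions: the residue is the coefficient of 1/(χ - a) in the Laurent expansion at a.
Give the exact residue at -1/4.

The residue is 535/112.

At the order-2 pole -1/4 set g(χ) = (χ - (-1/4))^2*f(χ) = -χ**2/8 + 33*χ/7 + 9/16.
Order-2 pole: residue = g'(a); g'(-1/4) = 535/112, so the residue is 535/112.


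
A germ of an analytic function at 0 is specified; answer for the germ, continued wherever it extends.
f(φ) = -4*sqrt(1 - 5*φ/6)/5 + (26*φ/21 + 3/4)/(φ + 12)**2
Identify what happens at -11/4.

Denominator factors: φ + 12 = 37/4 at φ = -11/4 — none vanishes.
Branch term sqrt(1 - φ/(6/5)): argument at -11/4 is 79/24, nonzero, so -11/4 is not its branch point (a point on a principal cut is still regular for the continued germ).
So the germ continues analytically to -11/4.

The point is a regular point.


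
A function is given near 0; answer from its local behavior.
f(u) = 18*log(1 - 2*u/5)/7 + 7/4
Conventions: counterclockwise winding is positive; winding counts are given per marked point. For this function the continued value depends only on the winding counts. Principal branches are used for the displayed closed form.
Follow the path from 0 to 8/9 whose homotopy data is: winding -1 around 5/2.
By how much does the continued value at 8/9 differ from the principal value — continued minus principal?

Continued minus principal equals -(36/7)*pi*i.

The rational part is single-valued and drops out of the difference; each branch term changes only by its own monodromy.
(18/7)*log(1 - u/(5/2)): each positive loop around 5/2 adds 2*pi*i to the log, so winding -1 contributes (18/7)*(-1)*2*pi*i = -(36/7)*pi*i.
Summing the contributions at u = 8/9 gives -(36/7)*pi*i.


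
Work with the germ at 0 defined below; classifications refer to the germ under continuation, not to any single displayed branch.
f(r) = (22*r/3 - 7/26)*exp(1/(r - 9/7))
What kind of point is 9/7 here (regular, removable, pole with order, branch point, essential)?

The point is an essential singularity.

The exponent 1/(r - (9/7)) has a pole at 9/7, so exp(1/(r - (9/7))) takes every nonzero value near it: an essential singularity (not a pole of any order).


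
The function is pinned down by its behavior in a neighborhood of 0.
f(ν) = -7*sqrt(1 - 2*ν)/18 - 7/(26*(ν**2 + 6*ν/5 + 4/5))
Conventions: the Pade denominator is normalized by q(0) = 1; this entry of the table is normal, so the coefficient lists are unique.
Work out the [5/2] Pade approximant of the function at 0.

The Pade approximant has numerator coefficients [-679/936, 143233045/54616212, -73774625/109232424, -170404595/109232424, 7826695/7802316, -568024573/218464848]; denominator coefficients [1, -50618367/21239638, -93490881/42479276].

Taylor coefficients needed (expand at 0): a_0 = -679/936, a_1 = 1673/1872, a_2 = -133/936, a_3 = 511/7488, a_4 = 12775/14976, a_5 = -1561/3744, a_6 = 17647/19968, a_7 = 47467/39936.
Write the denominator as Q(ν) = 1 + q1*ν + q2*ν^2. Requiring Q*f - P = O(ν^8) with deg P <= 5 kills the coefficients of ν^6..ν^7 in Q*f:
  ν^6: a_6 + q1*a_5 + q2*a_4 = 0, i.e. 17647/19968 + (-1561/3744)*q1 + (12775/14976)*q2 = 0.
  ν^7: a_7 + q1*a_6 + q2*a_5 = 0, i.e. 47467/39936 + (17647/19968)*q1 + (-1561/3744)*q2 = 0.
Solving this linear system: q1 = -50618367/21239638, q2 = -93490881/42479276.
The numerator is Q*f truncated at degree 5: P0 = a_0 = -679/936; P1 = a_1 + q1*a_0 = 143233045/54616212; P2 = a_2 + q1*a_1 + q2*a_0 = -73774625/109232424; P3 = a_3 + q1*a_2 + q2*a_1 = -170404595/109232424; P4 = a_4 + q1*a_3 + q2*a_2 = 7826695/7802316; P5 = a_5 + q1*a_4 + q2*a_3 = -568024573/218464848.


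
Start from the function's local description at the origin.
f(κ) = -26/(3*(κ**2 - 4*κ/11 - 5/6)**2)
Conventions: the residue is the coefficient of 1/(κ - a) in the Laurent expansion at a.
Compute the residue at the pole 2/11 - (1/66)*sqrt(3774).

The factor κ**2 - 4*κ/11 - 5/6 splits as (κ - a)(κ - a') with a = 2/11 - (1/66)*sqrt(3774), a' = 2/11 + (1/66)*sqrt(3774). At the order-2 pole a set g(κ) = (κ - a)^2*f(κ) = [-26/3] / (κ - a')^2.
Order-2 pole: residue = g'(a); g'(2/11 - (1/66)*sqrt(3774)) = -(17303/395641)*sqrt(3774), so the residue is -(17303/395641)*sqrt(3774).

The residue is -(17303/395641)*sqrt(3774).


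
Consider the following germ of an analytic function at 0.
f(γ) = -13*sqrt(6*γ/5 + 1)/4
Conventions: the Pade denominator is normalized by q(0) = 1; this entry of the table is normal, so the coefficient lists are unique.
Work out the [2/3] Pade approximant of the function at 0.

The Pade approximant has numerator coefficients [-13/4, -273/50, -819/400]; denominator coefficients [1, 27/25, 81/500, -27/2500].

Taylor coefficients needed (expand at 0): a_0 = -13/4, a_1 = -39/20, a_2 = 117/200, a_3 = -351/1000, a_4 = 1053/4000, a_5 = -22113/100000.
Write the denominator as Q(γ) = 1 + q1*γ + q2*γ^2 + q3*γ^3. Requiring Q*f - P = O(γ^6) with deg P <= 2 kills the coefficients of γ^3..γ^5 in Q*f:
  γ^3: a_3 + q1*a_2 + q2*a_1 + q3*a_0 = 0, i.e. -351/1000 + (117/200)*q1 + (-39/20)*q2 + (-13/4)*q3 = 0.
  γ^4: a_4 + q1*a_3 + q2*a_2 + q3*a_1 = 0, i.e. 1053/4000 + (-351/1000)*q1 + (117/200)*q2 + (-39/20)*q3 = 0.
  γ^5: a_5 + q1*a_4 + q2*a_3 + q3*a_2 = 0, i.e. -22113/100000 + (1053/4000)*q1 + (-351/1000)*q2 + (117/200)*q3 = 0.
Solving this linear system: q1 = 27/25, q2 = 81/500, q3 = -27/2500.
The numerator is Q*f truncated at degree 2: P0 = a_0 = -13/4; P1 = a_1 + q1*a_0 = -273/50; P2 = a_2 + q1*a_1 + q2*a_0 = -819/400.


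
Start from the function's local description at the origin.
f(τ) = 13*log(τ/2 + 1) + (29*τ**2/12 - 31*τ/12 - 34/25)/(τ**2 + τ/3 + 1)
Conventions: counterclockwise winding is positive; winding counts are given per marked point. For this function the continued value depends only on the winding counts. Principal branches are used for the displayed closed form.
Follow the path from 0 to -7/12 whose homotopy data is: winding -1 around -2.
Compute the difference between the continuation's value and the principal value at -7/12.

The rational part is single-valued and drops out of the difference; each branch term changes only by its own monodromy.
(13)*log(1 - τ/(-2)): each positive loop around -2 adds 2*pi*i to the log, so winding -1 contributes (13)*(-1)*2*pi*i = -(26)*pi*i.
Summing the contributions at τ = -7/12 gives -(26)*pi*i.

Continued minus principal equals -(26)*pi*i.


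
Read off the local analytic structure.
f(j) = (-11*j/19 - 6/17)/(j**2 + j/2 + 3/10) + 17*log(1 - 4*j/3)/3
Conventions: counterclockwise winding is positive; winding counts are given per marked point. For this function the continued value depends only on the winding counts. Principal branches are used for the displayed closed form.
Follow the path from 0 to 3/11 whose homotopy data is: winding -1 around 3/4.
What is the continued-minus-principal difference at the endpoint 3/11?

Continued minus principal equals -(34/3)*pi*i.

The rational part is single-valued and drops out of the difference; each branch term changes only by its own monodromy.
(17/3)*log(1 - j/(3/4)): each positive loop around 3/4 adds 2*pi*i to the log, so winding -1 contributes (17/3)*(-1)*2*pi*i = -(34/3)*pi*i.
Summing the contributions at j = 3/11 gives -(34/3)*pi*i.
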